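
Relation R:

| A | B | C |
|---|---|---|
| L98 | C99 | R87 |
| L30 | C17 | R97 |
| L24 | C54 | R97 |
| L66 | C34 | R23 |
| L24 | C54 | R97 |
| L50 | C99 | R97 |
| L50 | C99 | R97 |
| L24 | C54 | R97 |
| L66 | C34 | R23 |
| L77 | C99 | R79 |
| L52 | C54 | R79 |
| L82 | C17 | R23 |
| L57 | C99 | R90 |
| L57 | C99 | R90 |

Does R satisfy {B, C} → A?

(B=C99, C=R87): 1 row → A = L98 ✓
(B=C17, C=R97): 1 row → A = L30 ✓
(B=C54, C=R97): 3 rows → A = L24, L24, L24 ✓
(B=C34, C=R23): 2 rows → A = L66, L66 ✓
(B=C99, C=R97): 2 rows → A = L50, L50 ✓
(B=C99, C=R79): 1 row → A = L77 ✓
(B=C54, C=R79): 1 row → A = L52 ✓
(B=C17, C=R23): 1 row → A = L82 ✓
(B=C99, C=R90): 2 rows → A = L57, L57 ✓
Every {B, C} value is associated with a single A value, so {B, C} → A holds.

Yes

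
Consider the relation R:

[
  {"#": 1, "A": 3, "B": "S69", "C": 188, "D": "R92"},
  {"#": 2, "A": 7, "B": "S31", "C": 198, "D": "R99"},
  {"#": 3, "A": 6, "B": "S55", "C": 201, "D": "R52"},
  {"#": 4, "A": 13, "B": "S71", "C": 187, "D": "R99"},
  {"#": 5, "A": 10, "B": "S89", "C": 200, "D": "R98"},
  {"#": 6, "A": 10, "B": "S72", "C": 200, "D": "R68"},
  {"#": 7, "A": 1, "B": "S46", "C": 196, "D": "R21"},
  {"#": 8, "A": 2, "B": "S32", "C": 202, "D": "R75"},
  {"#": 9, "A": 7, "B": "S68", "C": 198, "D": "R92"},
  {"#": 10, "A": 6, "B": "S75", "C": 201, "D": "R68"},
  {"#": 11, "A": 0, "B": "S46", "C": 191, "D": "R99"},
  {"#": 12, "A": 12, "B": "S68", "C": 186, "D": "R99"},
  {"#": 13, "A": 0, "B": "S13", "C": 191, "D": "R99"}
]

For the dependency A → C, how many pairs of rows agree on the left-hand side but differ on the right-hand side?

A=7: all 2 rows agree on C — 0 pairs.
A=6: all 2 rows agree on C — 0 pairs.
A=10: all 2 rows agree on C — 0 pairs.
A=0: all 2 rows agree on C — 0 pairs.

0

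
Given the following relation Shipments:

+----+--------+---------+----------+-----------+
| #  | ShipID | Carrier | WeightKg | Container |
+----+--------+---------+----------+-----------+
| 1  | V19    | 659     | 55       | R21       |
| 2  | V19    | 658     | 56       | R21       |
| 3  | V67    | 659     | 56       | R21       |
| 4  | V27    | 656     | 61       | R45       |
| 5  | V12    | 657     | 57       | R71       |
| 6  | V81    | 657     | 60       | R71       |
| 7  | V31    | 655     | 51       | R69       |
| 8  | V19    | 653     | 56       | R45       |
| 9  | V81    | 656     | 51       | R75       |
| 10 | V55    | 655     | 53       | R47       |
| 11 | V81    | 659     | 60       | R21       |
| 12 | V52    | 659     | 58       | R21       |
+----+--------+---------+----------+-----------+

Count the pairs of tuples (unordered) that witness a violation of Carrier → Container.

Carrier=659: all 4 rows agree on Container — 0 pairs.
Carrier=656: violating pairs (4,9) — 1 pair.
Carrier=657: all 2 rows agree on Container — 0 pairs.
Carrier=655: violating pairs (7,10) — 1 pair.

2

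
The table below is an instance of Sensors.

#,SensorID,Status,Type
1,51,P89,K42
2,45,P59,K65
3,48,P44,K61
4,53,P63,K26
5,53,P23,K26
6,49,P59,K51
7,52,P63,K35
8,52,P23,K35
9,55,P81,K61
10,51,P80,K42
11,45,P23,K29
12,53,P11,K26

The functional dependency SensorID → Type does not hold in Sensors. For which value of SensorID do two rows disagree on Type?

SensorID=51: rows 1, 10 → Type = K42, K42 ✓
SensorID=45: rows 2, 11 → Type takes values {K65, K29} — violation
SensorID=48: row 3 → Type = K61 ✓
SensorID=53: rows 4, 5, 12 → Type = K26, K26, K26 ✓
SensorID=49: row 6 → Type = K51 ✓
SensorID=52: rows 7, 8 → Type = K35, K35 ✓
SensorID=55: row 9 → Type = K61 ✓
The only SensorID value with inconsistent Type is SensorID=45.

45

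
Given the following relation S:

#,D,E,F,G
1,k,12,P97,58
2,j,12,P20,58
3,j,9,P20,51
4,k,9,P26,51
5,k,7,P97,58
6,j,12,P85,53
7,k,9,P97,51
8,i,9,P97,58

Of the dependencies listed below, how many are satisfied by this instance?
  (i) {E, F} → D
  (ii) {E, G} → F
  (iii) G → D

0

(i) {E, F} → D: (E=9, F=P97): rows 7, 8 → D takes values {k, i} — violation — fails.
(ii) {E, G} → F: (E=12, G=58): rows 1, 2 → F takes values {P97, P20} — violation; (E=9, G=51): rows 3, 4, 7 → F takes values {P20, P26, P97} — violation — fails.
(iii) G → D: G=58: rows 1, 2, 5, 8 → D takes values {k, j, i} — violation; G=51: rows 3, 4, 7 → D takes values {j, k} — violation — fails.
None of the 3 dependencies hold.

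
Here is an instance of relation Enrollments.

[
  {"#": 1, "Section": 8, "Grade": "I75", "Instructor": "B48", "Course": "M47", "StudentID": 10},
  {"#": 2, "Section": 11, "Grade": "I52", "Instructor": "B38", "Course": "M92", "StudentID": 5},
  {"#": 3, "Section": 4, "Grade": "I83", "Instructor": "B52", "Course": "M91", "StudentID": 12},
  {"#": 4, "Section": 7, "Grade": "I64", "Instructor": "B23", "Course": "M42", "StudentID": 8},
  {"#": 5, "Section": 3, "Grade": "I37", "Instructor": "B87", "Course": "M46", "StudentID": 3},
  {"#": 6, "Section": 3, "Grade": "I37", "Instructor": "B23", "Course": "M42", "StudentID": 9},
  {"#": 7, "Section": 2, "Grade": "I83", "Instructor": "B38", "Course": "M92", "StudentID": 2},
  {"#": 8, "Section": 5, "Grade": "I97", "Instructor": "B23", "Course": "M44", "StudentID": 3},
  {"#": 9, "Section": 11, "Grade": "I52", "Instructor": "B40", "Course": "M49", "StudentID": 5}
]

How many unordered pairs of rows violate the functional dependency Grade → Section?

Grade=I52: all 2 rows agree on Section — 0 pairs.
Grade=I83: violating pairs (3,7) — 1 pair.
Grade=I37: all 2 rows agree on Section — 0 pairs.

1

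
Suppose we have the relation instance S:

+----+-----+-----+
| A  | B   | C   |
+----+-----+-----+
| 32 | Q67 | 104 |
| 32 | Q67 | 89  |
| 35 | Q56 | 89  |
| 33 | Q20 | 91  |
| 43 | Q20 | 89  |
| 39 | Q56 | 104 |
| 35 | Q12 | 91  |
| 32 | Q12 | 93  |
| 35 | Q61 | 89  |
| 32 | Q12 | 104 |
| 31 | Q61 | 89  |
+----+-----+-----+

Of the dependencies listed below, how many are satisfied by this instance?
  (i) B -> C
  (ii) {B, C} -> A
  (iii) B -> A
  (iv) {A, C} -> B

(i) B -> C: B=Q67: 2 rows → C takes values {104, 89} — violation; B=Q56: 2 rows → C takes values {89, 104} — violation; B=Q20: 2 rows → C takes values {91, 89} — violation; B=Q12: 3 rows → C takes values {91, 93, 104} — violation — fails.
(ii) {B, C} -> A: (B=Q61, C=89): 2 rows → A takes values {35, 31} — violation — fails.
(iii) B -> A: B=Q56: 2 rows → A takes values {35, 39} — violation; B=Q20: 2 rows → A takes values {33, 43} — violation; B=Q12: 3 rows → A takes values {35, 32} — violation; B=Q61: 2 rows → A takes values {35, 31} — violation — fails.
(iv) {A, C} -> B: (A=32, C=104): 2 rows → B takes values {Q67, Q12} — violation; (A=35, C=89): 2 rows → B takes values {Q56, Q61} — violation — fails.
None of the 4 dependencies hold.

0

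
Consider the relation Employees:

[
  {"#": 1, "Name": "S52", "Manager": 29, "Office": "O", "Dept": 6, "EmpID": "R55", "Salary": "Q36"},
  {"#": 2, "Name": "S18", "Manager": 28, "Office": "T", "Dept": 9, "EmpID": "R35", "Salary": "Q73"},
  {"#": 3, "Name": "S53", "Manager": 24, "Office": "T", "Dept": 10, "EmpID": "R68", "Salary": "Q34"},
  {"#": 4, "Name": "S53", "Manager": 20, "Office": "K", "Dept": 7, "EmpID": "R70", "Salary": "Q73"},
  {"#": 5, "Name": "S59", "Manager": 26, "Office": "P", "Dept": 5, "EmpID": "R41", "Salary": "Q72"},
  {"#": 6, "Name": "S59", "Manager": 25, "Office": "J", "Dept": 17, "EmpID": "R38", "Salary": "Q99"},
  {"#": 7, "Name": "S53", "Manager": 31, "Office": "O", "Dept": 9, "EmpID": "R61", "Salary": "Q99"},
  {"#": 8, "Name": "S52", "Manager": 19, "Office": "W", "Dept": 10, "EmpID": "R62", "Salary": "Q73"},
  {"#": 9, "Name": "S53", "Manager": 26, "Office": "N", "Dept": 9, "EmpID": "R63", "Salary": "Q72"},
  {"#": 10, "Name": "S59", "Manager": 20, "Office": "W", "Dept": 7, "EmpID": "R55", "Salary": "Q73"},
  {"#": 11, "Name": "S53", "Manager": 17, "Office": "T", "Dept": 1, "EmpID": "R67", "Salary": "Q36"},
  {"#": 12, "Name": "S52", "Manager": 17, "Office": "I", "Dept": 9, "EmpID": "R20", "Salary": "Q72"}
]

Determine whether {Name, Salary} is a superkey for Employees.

All 12 rows have distinct {Name, Salary} values, so {Name, Salary} → (all attributes) holds and {Name, Salary} is a superkey.

Yes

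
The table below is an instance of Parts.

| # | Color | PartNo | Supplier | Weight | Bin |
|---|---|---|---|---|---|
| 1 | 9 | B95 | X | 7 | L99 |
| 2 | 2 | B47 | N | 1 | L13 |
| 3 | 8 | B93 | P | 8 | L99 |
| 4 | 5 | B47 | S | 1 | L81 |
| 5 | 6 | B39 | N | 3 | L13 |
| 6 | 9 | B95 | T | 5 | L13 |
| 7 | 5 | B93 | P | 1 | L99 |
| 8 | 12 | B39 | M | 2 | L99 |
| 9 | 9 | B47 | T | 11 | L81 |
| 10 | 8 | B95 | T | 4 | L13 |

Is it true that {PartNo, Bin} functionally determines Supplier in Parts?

(PartNo=B95, Bin=L99): row 1 → Supplier = X ✓
(PartNo=B47, Bin=L13): row 2 → Supplier = N ✓
(PartNo=B93, Bin=L99): rows 3, 7 → Supplier = P, P ✓
(PartNo=B47, Bin=L81): rows 4, 9 → Supplier takes values {S, T} — violation
(PartNo=B39, Bin=L13): row 5 → Supplier = N ✓
(PartNo=B95, Bin=L13): rows 6, 10 → Supplier = T, T ✓
(PartNo=B39, Bin=L99): row 8 → Supplier = M ✓
Two rows agree on {PartNo, Bin} but differ on Supplier, so {PartNo, Bin} → Supplier does not hold.

No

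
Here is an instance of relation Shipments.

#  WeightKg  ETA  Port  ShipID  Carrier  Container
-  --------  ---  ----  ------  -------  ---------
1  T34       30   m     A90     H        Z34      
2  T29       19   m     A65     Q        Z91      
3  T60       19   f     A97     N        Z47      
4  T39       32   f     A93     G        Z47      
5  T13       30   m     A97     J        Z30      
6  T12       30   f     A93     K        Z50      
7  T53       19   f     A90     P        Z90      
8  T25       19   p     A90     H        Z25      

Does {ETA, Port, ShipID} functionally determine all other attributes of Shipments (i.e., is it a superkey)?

All 8 rows have distinct {ETA, Port, ShipID} values, so {ETA, Port, ShipID} → (all attributes) holds and {ETA, Port, ShipID} is a superkey.

Yes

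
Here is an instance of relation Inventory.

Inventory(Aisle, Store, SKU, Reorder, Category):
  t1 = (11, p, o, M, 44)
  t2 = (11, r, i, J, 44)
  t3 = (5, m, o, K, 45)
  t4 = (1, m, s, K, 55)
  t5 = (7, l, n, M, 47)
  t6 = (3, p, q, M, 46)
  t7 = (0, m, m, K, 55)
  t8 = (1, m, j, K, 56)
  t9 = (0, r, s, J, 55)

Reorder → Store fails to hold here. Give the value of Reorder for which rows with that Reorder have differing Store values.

Reorder=M: rows 1, 5, 6 → Store takes values {p, l} — violation
Reorder=J: rows 2, 9 → Store = r, r ✓
Reorder=K: rows 3, 4, 7, 8 → Store = m, m, m, m ✓
The only Reorder value with inconsistent Store is Reorder=M.

M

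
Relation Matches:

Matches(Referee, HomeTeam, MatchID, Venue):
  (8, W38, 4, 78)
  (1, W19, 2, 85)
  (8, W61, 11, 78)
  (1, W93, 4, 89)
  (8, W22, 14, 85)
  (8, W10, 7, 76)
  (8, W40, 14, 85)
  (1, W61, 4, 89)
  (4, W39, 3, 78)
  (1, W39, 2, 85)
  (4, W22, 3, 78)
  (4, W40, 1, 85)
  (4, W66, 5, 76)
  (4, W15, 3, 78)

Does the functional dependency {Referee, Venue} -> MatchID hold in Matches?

No

(Referee=8, Venue=78): 2 rows → MatchID takes values {4, 11} — violation
(Referee=1, Venue=85): 2 rows → MatchID = 2, 2 ✓
(Referee=1, Venue=89): 2 rows → MatchID = 4, 4 ✓
(Referee=8, Venue=85): 2 rows → MatchID = 14, 14 ✓
(Referee=8, Venue=76): 1 row → MatchID = 7 ✓
(Referee=4, Venue=78): 3 rows → MatchID = 3, 3, 3 ✓
(Referee=4, Venue=85): 1 row → MatchID = 1 ✓
(Referee=4, Venue=76): 1 row → MatchID = 5 ✓
Two rows agree on {Referee, Venue} but differ on MatchID, so {Referee, Venue} -> MatchID does not hold.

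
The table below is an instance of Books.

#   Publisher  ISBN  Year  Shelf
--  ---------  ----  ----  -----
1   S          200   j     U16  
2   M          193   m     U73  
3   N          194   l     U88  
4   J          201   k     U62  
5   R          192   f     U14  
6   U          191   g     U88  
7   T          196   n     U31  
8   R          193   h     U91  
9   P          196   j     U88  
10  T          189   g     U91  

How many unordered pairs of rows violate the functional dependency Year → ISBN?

Year=j: violating pairs (1,9) — 1 pair.
Year=g: violating pairs (6,10) — 1 pair.

2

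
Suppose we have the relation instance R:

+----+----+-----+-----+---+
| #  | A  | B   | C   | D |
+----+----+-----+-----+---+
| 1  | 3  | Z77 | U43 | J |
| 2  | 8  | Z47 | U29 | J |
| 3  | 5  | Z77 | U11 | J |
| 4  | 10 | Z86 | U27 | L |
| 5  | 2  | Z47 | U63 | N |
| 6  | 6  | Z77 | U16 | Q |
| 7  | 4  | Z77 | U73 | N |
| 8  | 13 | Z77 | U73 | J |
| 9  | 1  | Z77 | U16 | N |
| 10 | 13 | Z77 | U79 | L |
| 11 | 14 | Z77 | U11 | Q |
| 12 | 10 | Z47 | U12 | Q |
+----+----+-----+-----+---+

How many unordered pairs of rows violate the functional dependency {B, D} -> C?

5

(B=Z77, D=J): violating pairs (1,3), (1,8), (3,8) — 3 pairs.
(B=Z77, D=Q): violating pairs (6,11) — 1 pair.
(B=Z77, D=N): violating pairs (7,9) — 1 pair.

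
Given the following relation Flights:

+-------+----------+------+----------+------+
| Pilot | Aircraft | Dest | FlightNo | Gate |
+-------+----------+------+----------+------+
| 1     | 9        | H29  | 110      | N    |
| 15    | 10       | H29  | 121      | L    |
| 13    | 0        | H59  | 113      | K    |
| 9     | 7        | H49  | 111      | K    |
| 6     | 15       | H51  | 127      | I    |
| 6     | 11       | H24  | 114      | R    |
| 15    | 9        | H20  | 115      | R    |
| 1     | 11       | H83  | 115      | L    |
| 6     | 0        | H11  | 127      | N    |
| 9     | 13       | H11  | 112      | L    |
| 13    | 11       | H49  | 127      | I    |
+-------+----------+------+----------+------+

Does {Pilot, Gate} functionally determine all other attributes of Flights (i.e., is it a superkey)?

All 11 rows have distinct {Pilot, Gate} values, so {Pilot, Gate} → (all attributes) holds and {Pilot, Gate} is a superkey.

Yes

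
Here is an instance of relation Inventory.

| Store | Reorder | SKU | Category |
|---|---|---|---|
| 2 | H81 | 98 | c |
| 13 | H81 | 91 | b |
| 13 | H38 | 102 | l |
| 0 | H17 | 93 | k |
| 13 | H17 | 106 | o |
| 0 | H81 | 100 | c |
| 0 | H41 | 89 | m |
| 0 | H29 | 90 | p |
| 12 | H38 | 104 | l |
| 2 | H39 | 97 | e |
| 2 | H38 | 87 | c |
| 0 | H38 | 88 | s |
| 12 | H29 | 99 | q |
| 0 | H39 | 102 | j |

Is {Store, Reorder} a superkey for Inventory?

Yes

All 14 rows have distinct {Store, Reorder} values, so {Store, Reorder} → (all attributes) holds and {Store, Reorder} is a superkey.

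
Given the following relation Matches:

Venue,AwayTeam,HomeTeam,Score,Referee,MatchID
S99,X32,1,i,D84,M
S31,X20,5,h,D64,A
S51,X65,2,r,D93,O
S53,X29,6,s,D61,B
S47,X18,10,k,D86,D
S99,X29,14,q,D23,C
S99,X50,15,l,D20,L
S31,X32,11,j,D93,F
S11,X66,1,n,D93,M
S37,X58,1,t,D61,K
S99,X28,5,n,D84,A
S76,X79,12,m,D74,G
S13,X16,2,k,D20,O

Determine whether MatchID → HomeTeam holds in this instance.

MatchID=M: 2 rows → HomeTeam = 1, 1 ✓
MatchID=A: 2 rows → HomeTeam = 5, 5 ✓
MatchID=O: 2 rows → HomeTeam = 2, 2 ✓
MatchID=B: 1 row → HomeTeam = 6 ✓
MatchID=D: 1 row → HomeTeam = 10 ✓
MatchID=C: 1 row → HomeTeam = 14 ✓
MatchID=L: 1 row → HomeTeam = 15 ✓
MatchID=F: 1 row → HomeTeam = 11 ✓
MatchID=K: 1 row → HomeTeam = 1 ✓
MatchID=G: 1 row → HomeTeam = 12 ✓
Every MatchID value is associated with a single HomeTeam value, so MatchID → HomeTeam holds.

Yes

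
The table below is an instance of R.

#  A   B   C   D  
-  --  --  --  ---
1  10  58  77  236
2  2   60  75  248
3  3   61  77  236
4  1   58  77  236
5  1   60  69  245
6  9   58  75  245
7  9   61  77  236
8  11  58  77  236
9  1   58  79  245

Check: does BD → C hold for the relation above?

No

(B=58, D=236): rows 1, 4, 8 → C = 77, 77, 77 ✓
(B=60, D=248): row 2 → C = 75 ✓
(B=61, D=236): rows 3, 7 → C = 77, 77 ✓
(B=60, D=245): row 5 → C = 69 ✓
(B=58, D=245): rows 6, 9 → C takes values {75, 79} — violation
Two rows agree on BD but differ on C, so BD → C does not hold.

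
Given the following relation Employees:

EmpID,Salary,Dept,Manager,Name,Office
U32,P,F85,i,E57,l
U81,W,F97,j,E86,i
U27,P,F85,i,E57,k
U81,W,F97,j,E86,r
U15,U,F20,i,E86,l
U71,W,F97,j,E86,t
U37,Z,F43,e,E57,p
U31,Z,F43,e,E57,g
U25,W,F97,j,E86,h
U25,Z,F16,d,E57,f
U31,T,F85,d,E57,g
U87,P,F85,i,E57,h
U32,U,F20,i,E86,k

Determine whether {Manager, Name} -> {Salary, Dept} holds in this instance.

(Manager=i, Name=E57): 3 rows → {Salary,Dept} = (P, F85), (P, F85), (P, F85) ✓
(Manager=j, Name=E86): 4 rows → {Salary,Dept} = (W, F97), (W, F97), (W, F97), (W, F97) ✓
(Manager=i, Name=E86): 2 rows → {Salary,Dept} = (U, F20), (U, F20) ✓
(Manager=e, Name=E57): 2 rows → {Salary,Dept} = (Z, F43), (Z, F43) ✓
(Manager=d, Name=E57): 2 rows → {Salary,Dept} takes values {(Z, F16), (T, F85)} — violation
Two rows agree on {Manager, Name} but differ on {Salary, Dept}, so {Manager, Name} -> {Salary, Dept} does not hold.

No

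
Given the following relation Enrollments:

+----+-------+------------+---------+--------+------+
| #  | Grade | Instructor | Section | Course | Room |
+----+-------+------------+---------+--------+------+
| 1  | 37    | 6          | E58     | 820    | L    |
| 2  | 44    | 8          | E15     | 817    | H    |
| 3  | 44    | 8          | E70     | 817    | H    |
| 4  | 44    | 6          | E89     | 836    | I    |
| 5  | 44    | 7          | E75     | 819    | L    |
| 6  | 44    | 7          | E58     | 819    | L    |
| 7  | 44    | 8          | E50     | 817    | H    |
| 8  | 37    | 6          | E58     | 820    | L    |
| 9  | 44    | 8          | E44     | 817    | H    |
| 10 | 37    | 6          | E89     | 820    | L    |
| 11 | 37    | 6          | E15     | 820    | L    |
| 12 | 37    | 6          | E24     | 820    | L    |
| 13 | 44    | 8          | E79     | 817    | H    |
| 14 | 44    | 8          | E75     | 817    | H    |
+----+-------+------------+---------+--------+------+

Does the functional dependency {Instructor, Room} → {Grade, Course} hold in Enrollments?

(Instructor=6, Room=L): rows 1, 8, 10, 11, 12 → {Grade,Course} = (37, 820), (37, 820), (37, 820), (37, 820), (37, 820) ✓
(Instructor=8, Room=H): rows 2, 3, 7, 9, 13, 14 → {Grade,Course} = (44, 817), (44, 817), (44, 817), (44, 817), (44, 817), (44, 817) ✓
(Instructor=6, Room=I): row 4 → {Grade,Course} = (44, 836) ✓
(Instructor=7, Room=L): rows 5, 6 → {Grade,Course} = (44, 819), (44, 819) ✓
Every {Instructor, Room} value is associated with a single {Grade, Course} value, so {Instructor, Room} → {Grade, Course} holds.

Yes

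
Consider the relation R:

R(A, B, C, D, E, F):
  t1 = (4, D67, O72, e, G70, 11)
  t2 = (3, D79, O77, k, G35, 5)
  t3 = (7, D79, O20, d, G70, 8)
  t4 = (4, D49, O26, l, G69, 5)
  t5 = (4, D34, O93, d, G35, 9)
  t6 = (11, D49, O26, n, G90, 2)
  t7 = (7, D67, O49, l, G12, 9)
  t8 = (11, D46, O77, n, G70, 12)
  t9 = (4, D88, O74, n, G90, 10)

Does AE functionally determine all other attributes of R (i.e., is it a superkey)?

All 9 rows have distinct AE values, so AE → (all attributes) holds and AE is a superkey.

Yes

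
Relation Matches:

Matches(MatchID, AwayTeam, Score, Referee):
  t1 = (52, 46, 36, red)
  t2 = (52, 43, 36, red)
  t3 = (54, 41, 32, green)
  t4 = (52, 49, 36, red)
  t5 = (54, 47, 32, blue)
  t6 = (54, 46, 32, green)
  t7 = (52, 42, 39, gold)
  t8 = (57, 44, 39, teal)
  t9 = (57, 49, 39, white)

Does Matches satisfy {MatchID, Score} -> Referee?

No

(MatchID=52, Score=36): rows 1, 2, 4 → Referee = red, red, red ✓
(MatchID=54, Score=32): rows 3, 5, 6 → Referee takes values {green, blue} — violation
(MatchID=52, Score=39): row 7 → Referee = gold ✓
(MatchID=57, Score=39): rows 8, 9 → Referee takes values {teal, white} — violation
Two rows agree on {MatchID, Score} but differ on Referee, so {MatchID, Score} -> Referee does not hold.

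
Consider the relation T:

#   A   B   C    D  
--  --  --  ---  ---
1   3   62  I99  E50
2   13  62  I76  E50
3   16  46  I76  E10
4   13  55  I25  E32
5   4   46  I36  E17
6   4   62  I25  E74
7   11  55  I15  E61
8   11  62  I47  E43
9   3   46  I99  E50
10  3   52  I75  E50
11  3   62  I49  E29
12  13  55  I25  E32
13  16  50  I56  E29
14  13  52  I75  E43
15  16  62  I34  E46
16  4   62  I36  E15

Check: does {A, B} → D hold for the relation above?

(A=3, B=62): rows 1, 11 → D takes values {E50, E29} — violation
(A=13, B=62): row 2 → D = E50 ✓
(A=16, B=46): row 3 → D = E10 ✓
(A=13, B=55): rows 4, 12 → D = E32, E32 ✓
(A=4, B=46): row 5 → D = E17 ✓
(A=4, B=62): rows 6, 16 → D takes values {E74, E15} — violation
(A=11, B=55): row 7 → D = E61 ✓
(A=11, B=62): row 8 → D = E43 ✓
(A=3, B=46): row 9 → D = E50 ✓
(A=3, B=52): row 10 → D = E50 ✓
(A=16, B=50): row 13 → D = E29 ✓
(A=13, B=52): row 14 → D = E43 ✓
(A=16, B=62): row 15 → D = E46 ✓
Two rows agree on {A, B} but differ on D, so {A, B} → D does not hold.

No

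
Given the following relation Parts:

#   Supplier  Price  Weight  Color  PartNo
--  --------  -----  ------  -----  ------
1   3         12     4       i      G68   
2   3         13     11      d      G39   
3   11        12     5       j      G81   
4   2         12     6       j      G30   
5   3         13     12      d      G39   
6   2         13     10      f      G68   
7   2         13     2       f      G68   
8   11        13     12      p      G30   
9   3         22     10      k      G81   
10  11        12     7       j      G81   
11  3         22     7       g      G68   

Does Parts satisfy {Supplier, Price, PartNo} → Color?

(Supplier=3, Price=12, PartNo=G68): row 1 → Color = i ✓
(Supplier=3, Price=13, PartNo=G39): rows 2, 5 → Color = d, d ✓
(Supplier=11, Price=12, PartNo=G81): rows 3, 10 → Color = j, j ✓
(Supplier=2, Price=12, PartNo=G30): row 4 → Color = j ✓
(Supplier=2, Price=13, PartNo=G68): rows 6, 7 → Color = f, f ✓
(Supplier=11, Price=13, PartNo=G30): row 8 → Color = p ✓
(Supplier=3, Price=22, PartNo=G81): row 9 → Color = k ✓
(Supplier=3, Price=22, PartNo=G68): row 11 → Color = g ✓
Every {Supplier, Price, PartNo} value is associated with a single Color value, so {Supplier, Price, PartNo} → Color holds.

Yes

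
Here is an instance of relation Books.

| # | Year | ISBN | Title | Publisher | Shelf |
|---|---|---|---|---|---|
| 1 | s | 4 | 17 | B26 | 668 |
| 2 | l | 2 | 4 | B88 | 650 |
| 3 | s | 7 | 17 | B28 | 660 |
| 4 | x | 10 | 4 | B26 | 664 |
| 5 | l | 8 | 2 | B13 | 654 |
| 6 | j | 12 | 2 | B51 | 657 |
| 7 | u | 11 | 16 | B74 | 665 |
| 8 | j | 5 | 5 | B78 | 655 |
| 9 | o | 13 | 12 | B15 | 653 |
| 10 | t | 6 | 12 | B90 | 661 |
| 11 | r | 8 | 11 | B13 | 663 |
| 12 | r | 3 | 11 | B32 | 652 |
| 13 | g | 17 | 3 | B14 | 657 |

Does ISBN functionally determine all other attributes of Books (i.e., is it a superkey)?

Rows 5 and 11 have the same ISBN value ISBN=8 but are distinct tuples, so ISBN does not determine every attribute — not a superkey.

No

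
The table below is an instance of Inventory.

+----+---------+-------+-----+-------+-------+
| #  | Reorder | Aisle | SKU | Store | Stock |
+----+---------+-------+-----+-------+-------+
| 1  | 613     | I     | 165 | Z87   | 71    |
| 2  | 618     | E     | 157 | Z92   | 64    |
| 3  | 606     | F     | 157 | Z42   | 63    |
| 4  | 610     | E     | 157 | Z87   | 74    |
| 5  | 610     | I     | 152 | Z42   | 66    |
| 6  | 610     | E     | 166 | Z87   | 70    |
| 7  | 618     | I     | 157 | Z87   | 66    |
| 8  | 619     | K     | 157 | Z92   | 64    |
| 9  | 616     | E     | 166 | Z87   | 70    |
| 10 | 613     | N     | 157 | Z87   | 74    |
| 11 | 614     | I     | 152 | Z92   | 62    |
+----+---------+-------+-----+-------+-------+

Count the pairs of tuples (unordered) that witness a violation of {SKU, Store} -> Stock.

2

(SKU=157, Store=Z92): all 2 rows agree on Stock — 0 pairs.
(SKU=157, Store=Z87): violating pairs (4,7), (7,10) — 2 pairs.
(SKU=166, Store=Z87): all 2 rows agree on Stock — 0 pairs.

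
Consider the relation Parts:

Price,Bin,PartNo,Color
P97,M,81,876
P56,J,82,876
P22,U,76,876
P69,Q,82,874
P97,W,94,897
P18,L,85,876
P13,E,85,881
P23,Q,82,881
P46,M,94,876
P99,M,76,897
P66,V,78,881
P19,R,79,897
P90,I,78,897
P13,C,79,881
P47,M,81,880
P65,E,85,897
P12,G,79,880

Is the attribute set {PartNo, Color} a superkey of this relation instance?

All 17 rows have distinct {PartNo, Color} values, so {PartNo, Color} → (all attributes) holds and {PartNo, Color} is a superkey.

Yes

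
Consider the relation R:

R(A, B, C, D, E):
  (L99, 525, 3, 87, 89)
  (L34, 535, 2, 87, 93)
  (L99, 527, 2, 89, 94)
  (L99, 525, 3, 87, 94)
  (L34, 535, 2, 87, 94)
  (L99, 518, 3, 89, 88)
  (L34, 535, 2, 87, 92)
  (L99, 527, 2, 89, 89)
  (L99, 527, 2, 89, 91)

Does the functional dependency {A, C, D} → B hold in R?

(A=L99, C=3, D=87): 2 rows → B = 525, 525 ✓
(A=L34, C=2, D=87): 3 rows → B = 535, 535, 535 ✓
(A=L99, C=2, D=89): 3 rows → B = 527, 527, 527 ✓
(A=L99, C=3, D=89): 1 row → B = 518 ✓
Every {A, C, D} value is associated with a single B value, so {A, C, D} → B holds.

Yes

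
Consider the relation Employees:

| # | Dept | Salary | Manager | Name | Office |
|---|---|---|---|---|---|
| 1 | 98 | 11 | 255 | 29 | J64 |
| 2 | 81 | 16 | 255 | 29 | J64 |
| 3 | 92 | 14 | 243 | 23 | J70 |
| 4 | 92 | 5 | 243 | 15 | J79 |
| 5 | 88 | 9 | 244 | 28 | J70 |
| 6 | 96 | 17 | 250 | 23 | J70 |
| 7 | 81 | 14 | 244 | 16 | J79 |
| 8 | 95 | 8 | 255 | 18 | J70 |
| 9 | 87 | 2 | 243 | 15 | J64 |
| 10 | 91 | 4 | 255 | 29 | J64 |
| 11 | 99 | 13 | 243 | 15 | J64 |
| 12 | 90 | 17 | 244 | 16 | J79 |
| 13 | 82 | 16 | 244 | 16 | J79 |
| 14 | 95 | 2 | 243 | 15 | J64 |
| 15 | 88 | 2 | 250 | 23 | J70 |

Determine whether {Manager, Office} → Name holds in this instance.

(Manager=255, Office=J64): rows 1, 2, 10 → Name = 29, 29, 29 ✓
(Manager=243, Office=J70): row 3 → Name = 23 ✓
(Manager=243, Office=J79): row 4 → Name = 15 ✓
(Manager=244, Office=J70): row 5 → Name = 28 ✓
(Manager=250, Office=J70): rows 6, 15 → Name = 23, 23 ✓
(Manager=244, Office=J79): rows 7, 12, 13 → Name = 16, 16, 16 ✓
(Manager=255, Office=J70): row 8 → Name = 18 ✓
(Manager=243, Office=J64): rows 9, 11, 14 → Name = 15, 15, 15 ✓
Every {Manager, Office} value is associated with a single Name value, so {Manager, Office} → Name holds.

Yes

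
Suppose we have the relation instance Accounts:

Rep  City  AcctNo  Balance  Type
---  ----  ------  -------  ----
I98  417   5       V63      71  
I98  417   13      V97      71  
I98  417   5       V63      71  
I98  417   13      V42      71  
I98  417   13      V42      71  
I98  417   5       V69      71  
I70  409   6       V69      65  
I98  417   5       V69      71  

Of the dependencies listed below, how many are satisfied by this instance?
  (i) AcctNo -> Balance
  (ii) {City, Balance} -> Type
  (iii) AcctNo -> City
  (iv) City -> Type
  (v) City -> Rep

4

(i) AcctNo -> Balance: AcctNo=5: 4 rows → Balance takes values {V63, V69} — violation; AcctNo=13: 3 rows → Balance takes values {V97, V42} — violation — fails.
(ii) {City, Balance} -> Type: every LHS value maps to a single RHS value — holds.
(iii) AcctNo -> City: every LHS value maps to a single RHS value — holds.
(iv) City -> Type: every LHS value maps to a single RHS value — holds.
(v) City -> Rep: every LHS value maps to a single RHS value — holds.
4 of the 5 dependencies hold.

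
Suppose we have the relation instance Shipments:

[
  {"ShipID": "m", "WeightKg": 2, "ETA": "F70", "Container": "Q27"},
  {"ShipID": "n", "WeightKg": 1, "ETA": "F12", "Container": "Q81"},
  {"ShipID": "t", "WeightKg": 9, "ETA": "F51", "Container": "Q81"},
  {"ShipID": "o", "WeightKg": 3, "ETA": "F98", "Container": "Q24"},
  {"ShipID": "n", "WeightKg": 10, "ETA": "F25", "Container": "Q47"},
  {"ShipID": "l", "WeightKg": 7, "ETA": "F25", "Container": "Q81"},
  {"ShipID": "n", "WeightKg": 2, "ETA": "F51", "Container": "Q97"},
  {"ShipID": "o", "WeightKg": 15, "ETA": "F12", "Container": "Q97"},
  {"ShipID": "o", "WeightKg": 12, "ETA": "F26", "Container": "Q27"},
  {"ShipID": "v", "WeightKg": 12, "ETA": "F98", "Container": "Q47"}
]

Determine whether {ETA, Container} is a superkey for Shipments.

Yes

All 10 rows have distinct {ETA, Container} values, so {ETA, Container} → (all attributes) holds and {ETA, Container} is a superkey.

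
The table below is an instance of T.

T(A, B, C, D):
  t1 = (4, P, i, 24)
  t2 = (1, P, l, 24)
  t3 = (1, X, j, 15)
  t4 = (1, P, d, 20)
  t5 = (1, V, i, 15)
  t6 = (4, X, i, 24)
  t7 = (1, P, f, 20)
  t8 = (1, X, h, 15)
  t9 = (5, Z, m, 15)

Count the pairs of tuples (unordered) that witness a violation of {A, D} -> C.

4

(A=4, D=24): all 2 rows agree on C — 0 pairs.
(A=1, D=15): violating pairs (3,5), (3,8), (5,8) — 3 pairs.
(A=1, D=20): violating pairs (4,7) — 1 pair.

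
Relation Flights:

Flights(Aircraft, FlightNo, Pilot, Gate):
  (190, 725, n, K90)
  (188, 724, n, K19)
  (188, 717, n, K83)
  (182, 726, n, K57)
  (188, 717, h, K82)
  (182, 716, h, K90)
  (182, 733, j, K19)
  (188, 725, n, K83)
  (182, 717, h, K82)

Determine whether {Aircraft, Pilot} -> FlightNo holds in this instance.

(Aircraft=190, Pilot=n): 1 row → FlightNo = 725 ✓
(Aircraft=188, Pilot=n): 3 rows → FlightNo takes values {724, 717, 725} — violation
(Aircraft=182, Pilot=n): 1 row → FlightNo = 726 ✓
(Aircraft=188, Pilot=h): 1 row → FlightNo = 717 ✓
(Aircraft=182, Pilot=h): 2 rows → FlightNo takes values {716, 717} — violation
(Aircraft=182, Pilot=j): 1 row → FlightNo = 733 ✓
Two rows agree on {Aircraft, Pilot} but differ on FlightNo, so {Aircraft, Pilot} -> FlightNo does not hold.

No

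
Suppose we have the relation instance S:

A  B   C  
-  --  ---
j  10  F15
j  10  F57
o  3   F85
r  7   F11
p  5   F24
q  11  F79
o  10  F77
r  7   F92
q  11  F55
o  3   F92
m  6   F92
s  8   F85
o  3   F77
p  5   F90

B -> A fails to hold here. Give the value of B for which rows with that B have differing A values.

10

B=10: 3 rows → A takes values {j, o} — violation
B=3: 3 rows → A = o, o, o ✓
B=7: 2 rows → A = r, r ✓
B=5: 2 rows → A = p, p ✓
B=11: 2 rows → A = q, q ✓
B=6: 1 row → A = m ✓
B=8: 1 row → A = s ✓
The only B value with inconsistent A is B=10.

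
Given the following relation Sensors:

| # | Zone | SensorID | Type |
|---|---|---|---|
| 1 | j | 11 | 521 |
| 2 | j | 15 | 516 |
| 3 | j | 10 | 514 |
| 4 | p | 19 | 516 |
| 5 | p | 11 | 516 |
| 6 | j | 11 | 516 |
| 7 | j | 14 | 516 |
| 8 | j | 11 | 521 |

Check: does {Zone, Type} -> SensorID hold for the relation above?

(Zone=j, Type=521): rows 1, 8 → SensorID = 11, 11 ✓
(Zone=j, Type=516): rows 2, 6, 7 → SensorID takes values {15, 11, 14} — violation
(Zone=j, Type=514): row 3 → SensorID = 10 ✓
(Zone=p, Type=516): rows 4, 5 → SensorID takes values {19, 11} — violation
Two rows agree on {Zone, Type} but differ on SensorID, so {Zone, Type} -> SensorID does not hold.

No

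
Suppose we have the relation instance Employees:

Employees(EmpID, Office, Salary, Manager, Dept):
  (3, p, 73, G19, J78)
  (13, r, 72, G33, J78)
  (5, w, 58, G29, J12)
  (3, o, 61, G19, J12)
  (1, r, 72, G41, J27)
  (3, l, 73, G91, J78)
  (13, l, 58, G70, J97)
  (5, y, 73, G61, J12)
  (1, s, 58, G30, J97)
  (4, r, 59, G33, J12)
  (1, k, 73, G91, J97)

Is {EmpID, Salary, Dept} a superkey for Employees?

Two distinct rows share (EmpID=3, Salary=73, Dept=J78), so {EmpID, Salary, Dept} does not determine every attribute — not a superkey.

No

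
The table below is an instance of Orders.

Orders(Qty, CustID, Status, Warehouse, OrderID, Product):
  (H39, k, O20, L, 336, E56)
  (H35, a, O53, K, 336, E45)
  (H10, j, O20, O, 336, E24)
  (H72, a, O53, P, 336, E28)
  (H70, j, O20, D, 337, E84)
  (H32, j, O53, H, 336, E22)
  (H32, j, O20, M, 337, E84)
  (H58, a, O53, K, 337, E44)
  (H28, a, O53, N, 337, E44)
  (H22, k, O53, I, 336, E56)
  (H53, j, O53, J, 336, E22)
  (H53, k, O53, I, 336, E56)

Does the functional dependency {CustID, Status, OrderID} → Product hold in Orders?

(CustID=k, Status=O20, OrderID=336): 1 row → Product = E56 ✓
(CustID=a, Status=O53, OrderID=336): 2 rows → Product takes values {E45, E28} — violation
(CustID=j, Status=O20, OrderID=336): 1 row → Product = E24 ✓
(CustID=j, Status=O20, OrderID=337): 2 rows → Product = E84, E84 ✓
(CustID=j, Status=O53, OrderID=336): 2 rows → Product = E22, E22 ✓
(CustID=a, Status=O53, OrderID=337): 2 rows → Product = E44, E44 ✓
(CustID=k, Status=O53, OrderID=336): 2 rows → Product = E56, E56 ✓
Two rows agree on {CustID, Status, OrderID} but differ on Product, so {CustID, Status, OrderID} → Product does not hold.

No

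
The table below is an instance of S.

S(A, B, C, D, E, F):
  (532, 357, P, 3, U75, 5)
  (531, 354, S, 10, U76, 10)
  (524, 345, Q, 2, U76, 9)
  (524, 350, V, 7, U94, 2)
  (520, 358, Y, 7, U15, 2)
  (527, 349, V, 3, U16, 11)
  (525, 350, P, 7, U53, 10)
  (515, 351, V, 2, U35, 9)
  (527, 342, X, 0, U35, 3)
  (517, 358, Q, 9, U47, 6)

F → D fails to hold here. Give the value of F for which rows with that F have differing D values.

F=5: 1 row → D = 3 ✓
F=10: 2 rows → D takes values {10, 7} — violation
F=9: 2 rows → D = 2, 2 ✓
F=2: 2 rows → D = 7, 7 ✓
F=11: 1 row → D = 3 ✓
F=3: 1 row → D = 0 ✓
F=6: 1 row → D = 9 ✓
The only F value with inconsistent D is F=10.

10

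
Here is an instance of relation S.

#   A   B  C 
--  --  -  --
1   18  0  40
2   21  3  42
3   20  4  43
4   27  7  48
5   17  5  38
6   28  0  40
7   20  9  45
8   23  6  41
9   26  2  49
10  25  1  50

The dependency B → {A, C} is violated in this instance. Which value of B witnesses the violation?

0

B=0: rows 1, 6 → {A,C} takes values {(18, 40), (28, 40)} — violation
B=3: row 2 → {A,C} = (21, 42) ✓
B=4: row 3 → {A,C} = (20, 43) ✓
B=7: row 4 → {A,C} = (27, 48) ✓
B=5: row 5 → {A,C} = (17, 38) ✓
B=9: row 7 → {A,C} = (20, 45) ✓
B=6: row 8 → {A,C} = (23, 41) ✓
B=2: row 9 → {A,C} = (26, 49) ✓
B=1: row 10 → {A,C} = (25, 50) ✓
The only B value with inconsistent RHS is B=0.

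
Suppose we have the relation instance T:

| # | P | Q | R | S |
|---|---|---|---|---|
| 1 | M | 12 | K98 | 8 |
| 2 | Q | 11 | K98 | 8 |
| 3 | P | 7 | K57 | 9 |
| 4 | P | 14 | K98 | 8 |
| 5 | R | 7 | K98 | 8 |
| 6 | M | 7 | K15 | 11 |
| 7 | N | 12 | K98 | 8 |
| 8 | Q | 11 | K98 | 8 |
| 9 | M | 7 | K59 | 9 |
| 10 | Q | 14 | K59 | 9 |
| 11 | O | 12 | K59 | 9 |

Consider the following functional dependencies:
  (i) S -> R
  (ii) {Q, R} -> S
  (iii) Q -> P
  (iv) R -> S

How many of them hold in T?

(i) S -> R: S=9: rows 3, 9, 10, 11 → R takes values {K57, K59} — violation — fails.
(ii) {Q, R} -> S: every LHS value maps to a single RHS value — holds.
(iii) Q -> P: Q=12: rows 1, 7, 11 → P takes values {M, N, O} — violation; Q=7: rows 3, 5, 6, 9 → P takes values {P, R, M} — violation; Q=14: rows 4, 10 → P takes values {P, Q} — violation — fails.
(iv) R -> S: every LHS value maps to a single RHS value — holds.
2 of the 4 dependencies hold.

2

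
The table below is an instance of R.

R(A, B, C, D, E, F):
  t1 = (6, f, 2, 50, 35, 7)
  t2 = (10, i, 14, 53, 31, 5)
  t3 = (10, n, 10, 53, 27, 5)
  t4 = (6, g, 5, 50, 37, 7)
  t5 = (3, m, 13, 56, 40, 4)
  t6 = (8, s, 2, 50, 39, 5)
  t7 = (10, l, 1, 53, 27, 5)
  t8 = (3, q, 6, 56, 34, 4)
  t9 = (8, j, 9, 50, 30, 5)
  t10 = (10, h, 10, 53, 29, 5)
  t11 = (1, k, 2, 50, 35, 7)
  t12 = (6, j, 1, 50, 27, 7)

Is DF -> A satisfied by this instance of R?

No

(D=50, F=7): rows 1, 4, 11, 12 → A takes values {6, 1} — violation
(D=53, F=5): rows 2, 3, 7, 10 → A = 10, 10, 10, 10 ✓
(D=56, F=4): rows 5, 8 → A = 3, 3 ✓
(D=50, F=5): rows 6, 9 → A = 8, 8 ✓
Two rows agree on DF but differ on A, so DF -> A does not hold.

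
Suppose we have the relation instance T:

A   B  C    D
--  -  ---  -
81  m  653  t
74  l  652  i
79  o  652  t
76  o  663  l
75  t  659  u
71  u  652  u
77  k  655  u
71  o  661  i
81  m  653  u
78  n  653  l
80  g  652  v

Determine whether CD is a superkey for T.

Yes

All 11 rows have distinct CD values, so CD → (all attributes) holds and CD is a superkey.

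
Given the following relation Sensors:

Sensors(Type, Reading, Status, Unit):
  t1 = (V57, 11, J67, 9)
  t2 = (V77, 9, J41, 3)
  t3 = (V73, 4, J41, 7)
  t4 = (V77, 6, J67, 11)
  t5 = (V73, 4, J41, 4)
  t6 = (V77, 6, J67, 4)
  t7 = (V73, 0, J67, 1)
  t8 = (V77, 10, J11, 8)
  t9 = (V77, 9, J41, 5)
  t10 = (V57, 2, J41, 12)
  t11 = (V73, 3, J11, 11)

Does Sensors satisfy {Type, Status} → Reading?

Yes

(Type=V57, Status=J67): row 1 → Reading = 11 ✓
(Type=V77, Status=J41): rows 2, 9 → Reading = 9, 9 ✓
(Type=V73, Status=J41): rows 3, 5 → Reading = 4, 4 ✓
(Type=V77, Status=J67): rows 4, 6 → Reading = 6, 6 ✓
(Type=V73, Status=J67): row 7 → Reading = 0 ✓
(Type=V77, Status=J11): row 8 → Reading = 10 ✓
(Type=V57, Status=J41): row 10 → Reading = 2 ✓
(Type=V73, Status=J11): row 11 → Reading = 3 ✓
Every {Type, Status} value is associated with a single Reading value, so {Type, Status} → Reading holds.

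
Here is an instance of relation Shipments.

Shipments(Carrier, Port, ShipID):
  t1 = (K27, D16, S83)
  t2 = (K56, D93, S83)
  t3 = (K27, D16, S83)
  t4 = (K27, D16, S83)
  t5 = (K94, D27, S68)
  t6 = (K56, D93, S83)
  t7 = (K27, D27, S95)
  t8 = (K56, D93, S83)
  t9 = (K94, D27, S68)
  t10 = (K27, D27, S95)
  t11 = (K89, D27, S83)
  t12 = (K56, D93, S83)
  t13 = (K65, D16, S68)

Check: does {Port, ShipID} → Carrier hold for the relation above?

Yes

(Port=D16, ShipID=S83): rows 1, 3, 4 → Carrier = K27, K27, K27 ✓
(Port=D93, ShipID=S83): rows 2, 6, 8, 12 → Carrier = K56, K56, K56, K56 ✓
(Port=D27, ShipID=S68): rows 5, 9 → Carrier = K94, K94 ✓
(Port=D27, ShipID=S95): rows 7, 10 → Carrier = K27, K27 ✓
(Port=D27, ShipID=S83): row 11 → Carrier = K89 ✓
(Port=D16, ShipID=S68): row 13 → Carrier = K65 ✓
Every {Port, ShipID} value is associated with a single Carrier value, so {Port, ShipID} → Carrier holds.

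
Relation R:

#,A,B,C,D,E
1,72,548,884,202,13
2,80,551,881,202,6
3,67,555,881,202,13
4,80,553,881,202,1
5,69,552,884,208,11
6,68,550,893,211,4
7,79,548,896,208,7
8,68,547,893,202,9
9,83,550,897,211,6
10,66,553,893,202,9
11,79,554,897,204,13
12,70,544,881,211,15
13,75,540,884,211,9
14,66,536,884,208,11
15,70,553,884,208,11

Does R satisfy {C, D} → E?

No

(C=884, D=202): row 1 → E = 13 ✓
(C=881, D=202): rows 2, 3, 4 → E takes values {6, 13, 1} — violation
(C=884, D=208): rows 5, 14, 15 → E = 11, 11, 11 ✓
(C=893, D=211): row 6 → E = 4 ✓
(C=896, D=208): row 7 → E = 7 ✓
(C=893, D=202): rows 8, 10 → E = 9, 9 ✓
(C=897, D=211): row 9 → E = 6 ✓
(C=897, D=204): row 11 → E = 13 ✓
(C=881, D=211): row 12 → E = 15 ✓
(C=884, D=211): row 13 → E = 9 ✓
Two rows agree on {C, D} but differ on E, so {C, D} → E does not hold.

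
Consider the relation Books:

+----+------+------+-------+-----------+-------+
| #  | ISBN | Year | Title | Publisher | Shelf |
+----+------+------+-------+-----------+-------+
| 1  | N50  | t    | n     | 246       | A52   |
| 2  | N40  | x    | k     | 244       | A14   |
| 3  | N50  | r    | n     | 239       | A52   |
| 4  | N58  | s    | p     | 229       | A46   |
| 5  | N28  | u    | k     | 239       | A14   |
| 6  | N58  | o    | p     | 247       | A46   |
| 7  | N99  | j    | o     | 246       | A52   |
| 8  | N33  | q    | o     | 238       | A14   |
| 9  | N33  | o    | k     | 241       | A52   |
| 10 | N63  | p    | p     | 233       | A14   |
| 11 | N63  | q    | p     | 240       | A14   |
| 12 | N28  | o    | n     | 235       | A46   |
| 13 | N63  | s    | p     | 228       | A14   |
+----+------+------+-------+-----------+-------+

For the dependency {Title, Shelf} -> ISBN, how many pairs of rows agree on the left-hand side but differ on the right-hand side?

1

(Title=n, Shelf=A52): all 2 rows agree on ISBN — 0 pairs.
(Title=k, Shelf=A14): violating pairs (2,5) — 1 pair.
(Title=p, Shelf=A46): all 2 rows agree on ISBN — 0 pairs.
(Title=p, Shelf=A14): all 3 rows agree on ISBN — 0 pairs.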